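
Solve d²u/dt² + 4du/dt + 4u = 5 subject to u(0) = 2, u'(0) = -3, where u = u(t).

Characteristic equation r² + 4r + 4 = 0 has discriminant (4)² - 4·(4) = 0, so r = -2 is a repeated root.
Hence u_h = (C1 + C2*t)*exp(-2*t).
For the particular solution try u_p = A0. Substituting and matching coefficients of each power of t gives A0 = 5/4, so u_p = 5/4.
General solution: u = 5/4 + C1*exp(-2*t) + C2*t*exp(-2*t).
Apply the initial conditions: u(0) = 5/4 + C1 = 2 and u'(0) = C2 - 2*C1 = -3. Solving gives C1 = 3/4, C2 = -3/2.

u = 5/4 + 3*exp(-2*t)/4 - 3*t*exp(-2*t)/2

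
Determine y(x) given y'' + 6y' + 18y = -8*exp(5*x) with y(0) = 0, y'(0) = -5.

Characteristic equation r² + 6r + 18 = 0 has discriminant (6)² - 4·(18) = -36 < 0, so r = -3 ± 3i.
Hence y_h = C1*cos(3*x)*exp(-3*x) + C2*exp(-3*x)*sin(3*x).
Try y_p = A*exp(5*x). Substituting into the equation and dividing by exp(5*x) gives A = -8/73, so y_p = -8*exp(5*x)/73.
General solution: y = -8*exp(5*x)/73 + C1*cos(3*x)*exp(-3*x) + C2*exp(-3*x)*sin(3*x).
Apply the initial conditions: y(0) = -8/73 + C1 = 0 and y'(0) = -40/73 - 3*C1 + 3*C2 = -5. Solving gives C1 = 8/73, C2 = -301/219.

y = -8*exp(5*x)/73 - 301*exp(-3*x)*sin(3*x)/219 + 8*cos(3*x)*exp(-3*x)/73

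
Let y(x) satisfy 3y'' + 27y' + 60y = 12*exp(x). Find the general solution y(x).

Divide through by 3: y'' + 9y' + 20y = 4*exp(x).
Characteristic equation r² + 9r + 20 = 0 factors as (r + 5)(r + 4) = 0, so r = -5, -4.
Hence y_h = C1*exp(-5*x) + C2*exp(-4*x).
Try y_p = A*exp(x). Substituting into the equation and dividing by exp(x) gives A = 2/15, so y_p = 2*exp(x)/15.

y = 2*exp(x)/15 + C1*exp(-5*x) + C2*exp(-4*x)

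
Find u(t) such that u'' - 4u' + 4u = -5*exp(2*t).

Characteristic equation r² - 4r + 4 = 0 has discriminant (-4)² - 4·(4) = 0, so r = 2 is a repeated root.
Hence u_h = (C1 + C2*t)*exp(2*t).
Since exp(2*t) solves the homogeneous equation (r = 2 is a root of multiplicity 2), multiply the trial by t^2. Try u_p = A*t^2*exp(2*t). Substituting into the equation and dividing by exp(2*t) gives A = -5/2, so u_p = -5*t^2*exp(2*t)/2.

u = C1*exp(2*t) - 5*t**2*exp(2*t)/2 + C2*t*exp(2*t)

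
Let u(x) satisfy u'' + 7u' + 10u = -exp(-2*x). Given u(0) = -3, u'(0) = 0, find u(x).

Characteristic equation r² + 7r + 10 = 0 factors as (r + 5)(r + 2) = 0, so r = -5, -2.
Hence u_h = C1*exp(-5*x) + C2*exp(-2*x).
Since exp(-2*x) solves the homogeneous equation (r = -2 is a root of multiplicity 1), multiply the trial by x. Try u_p = A*x*exp(-2*x). Substituting into the equation and dividing by exp(-2*x) gives A = -1/3, so u_p = -x*exp(-2*x)/3.
General solution: u = C1*exp(-5*x) + C2*exp(-2*x) - x*exp(-2*x)/3.
Apply the initial conditions: u(0) = C1 + C2 = -3 and u'(0) = -1/3 - 5*C1 - 2*C2 = 0. Solving gives C1 = 17/9, C2 = -44/9.

u = -44*exp(-2*x)/9 + 17*exp(-5*x)/9 - x*exp(-2*x)/3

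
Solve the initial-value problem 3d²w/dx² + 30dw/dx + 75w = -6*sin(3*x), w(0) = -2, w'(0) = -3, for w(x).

Divide through by 3: w'' + 10w' + 25w = -2*sin(3*x).
Characteristic equation r² + 10r + 25 = 0 has discriminant (10)² - 4·(25) = 0, so r = -5 is a repeated root.
Hence w_h = (C1 + C2*x)*exp(-5*x).
Try w_p = A*cos(3*x) + B*sin(3*x). Substituting and equating the coefficients of cos(3x) and sin(3x) gives A = 15/289, B = -8/289, so w_p = -8*sin(3*x)/289 + 15*cos(3*x)/289.
General solution: w = -8*sin(3*x)/289 + 15*cos(3*x)/289 + C1*exp(-5*x) + C2*x*exp(-5*x).
Apply the initial conditions: w(0) = 15/289 + C1 = -2 and w'(0) = -24/289 + C2 - 5*C1 = -3. Solving gives C1 = -593/289, C2 = -224/17.

w = -593*exp(-5*x)/289 - 8*sin(3*x)/289 + 15*cos(3*x)/289 - 224*x*exp(-5*x)/17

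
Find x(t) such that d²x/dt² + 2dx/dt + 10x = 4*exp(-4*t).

x = 2*exp(-4*t)/9 + C1*cos(3*t)*exp(-t) + C2*exp(-t)*sin(3*t)

Characteristic equation r² + 2r + 10 = 0 has discriminant (2)² - 4·(10) = -36 < 0, so r = -1 ± 3i.
Hence x_h = C1*cos(3*t)*exp(-t) + C2*exp(-t)*sin(3*t).
Try x_p = A*exp(-4*t). Substituting into the equation and dividing by exp(-4*t) gives A = 2/9, so x_p = 2*exp(-4*t)/9.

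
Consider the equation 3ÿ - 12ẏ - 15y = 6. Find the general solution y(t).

Divide through by 3: y'' - 4y' - 5y = 2.
Characteristic equation r² - 4r - 5 = 0 factors as (r - 5)(r + 1) = 0, so r = 5, -1.
Hence y_h = C1*exp(5*t) + C2*exp(-t).
For the particular solution try y_p = A0. Substituting and matching coefficients of each power of t gives A0 = -2/5, so y_p = -2/5.

y = -2/5 + C1*exp(5*t) + C2*exp(-t)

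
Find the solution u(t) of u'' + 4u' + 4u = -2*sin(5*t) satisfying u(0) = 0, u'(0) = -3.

u = -40*exp(-2*t)/841 + 40*cos(5*t)/841 + 42*sin(5*t)/841 - 97*t*exp(-2*t)/29

Characteristic equation r² + 4r + 4 = 0 has discriminant (4)² - 4·(4) = 0, so r = -2 is a repeated root.
Hence u_h = (C1 + C2*t)*exp(-2*t).
Try u_p = A*cos(5*t) + B*sin(5*t). Substituting and equating the coefficients of cos(5t) and sin(5t) gives A = 40/841, B = 42/841, so u_p = 40*cos(5*t)/841 + 42*sin(5*t)/841.
General solution: u = 40*cos(5*t)/841 + 42*sin(5*t)/841 + C1*exp(-2*t) + C2*t*exp(-2*t).
Apply the initial conditions: u(0) = 40/841 + C1 = 0 and u'(0) = 210/841 + C2 - 2*C1 = -3. Solving gives C1 = -40/841, C2 = -97/29.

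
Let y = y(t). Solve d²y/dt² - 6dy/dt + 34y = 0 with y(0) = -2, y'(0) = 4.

Characteristic equation r² - 6r + 34 = 0 has discriminant (-6)² - 4·(34) = -100 < 0, so r = 3 ± 5i.
Hence y_h = C1*cos(5*t)*exp(3*t) + C2*exp(3*t)*sin(5*t).
Apply the initial conditions: y(0) = C1 = -2 and y'(0) = 3*C1 + 5*C2 = 4. Solving gives C1 = -2, C2 = 2.

y = -2*cos(5*t)*exp(3*t) + 2*exp(3*t)*sin(5*t)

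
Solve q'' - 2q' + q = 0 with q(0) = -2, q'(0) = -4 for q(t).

q = -2*exp(t) - 2*t*exp(t)

Characteristic equation r² - 2r + 1 = 0 has discriminant (-2)² - 4·(1) = 0, so r = 1 is a repeated root.
Hence q_h = (C1 + C2*t)*exp(t).
Apply the initial conditions: q(0) = C1 = -2 and q'(0) = C1 + C2 = -4. Solving gives C1 = -2, C2 = -2.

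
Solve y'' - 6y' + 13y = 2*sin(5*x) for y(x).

y = -2*sin(5*x)/87 + 5*cos(5*x)/87 + C1*cos(2*x)*exp(3*x) + C2*exp(3*x)*sin(2*x)

Characteristic equation r² - 6r + 13 = 0 has discriminant (-6)² - 4·(13) = -16 < 0, so r = 3 ± 2i.
Hence y_h = C1*cos(2*x)*exp(3*x) + C2*exp(3*x)*sin(2*x).
Try y_p = A*cos(5*x) + B*sin(5*x). Substituting and equating the coefficients of cos(5x) and sin(5x) gives A = 5/87, B = -2/87, so y_p = -2*sin(5*x)/87 + 5*cos(5*x)/87.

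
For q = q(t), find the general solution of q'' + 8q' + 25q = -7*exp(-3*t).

q = -7*exp(-3*t)/10 + C1*cos(3*t)*exp(-4*t) + C2*exp(-4*t)*sin(3*t)

Characteristic equation r² + 8r + 25 = 0 has discriminant (8)² - 4·(25) = -36 < 0, so r = -4 ± 3i.
Hence q_h = C1*cos(3*t)*exp(-4*t) + C2*exp(-4*t)*sin(3*t).
Try q_p = A*exp(-3*t). Substituting into the equation and dividing by exp(-3*t) gives A = -7/10, so q_p = -7*exp(-3*t)/10.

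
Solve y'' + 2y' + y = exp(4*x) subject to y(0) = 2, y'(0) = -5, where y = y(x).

Characteristic equation r² + 2r + 1 = 0 has discriminant (2)² - 4·(1) = 0, so r = -1 is a repeated root.
Hence y_h = (C1 + C2*x)*exp(-x).
Try y_p = A*exp(4*x). Substituting into the equation and dividing by exp(4*x) gives A = 1/25, so y_p = exp(4*x)/25.
General solution: y = exp(4*x)/25 + C1*exp(-x) + C2*x*exp(-x).
Apply the initial conditions: y(0) = 1/25 + C1 = 2 and y'(0) = 4/25 + C2 - C1 = -5. Solving gives C1 = 49/25, C2 = -16/5.

y = exp(4*x)/25 + 49*exp(-x)/25 - 16*x*exp(-x)/5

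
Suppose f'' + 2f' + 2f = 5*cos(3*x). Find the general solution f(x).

Characteristic equation r² + 2r + 2 = 0 has discriminant (2)² - 4·(2) = -4 < 0, so r = -1 ± i.
Hence f_h = C1*cos(x)*exp(-x) + C2*exp(-x)*sin(x).
Try f_p = A*cos(3*x) + B*sin(3*x). Substituting and equating the coefficients of cos(3x) and sin(3x) gives A = -7/17, B = 6/17, so f_p = -7*cos(3*x)/17 + 6*sin(3*x)/17.

f = -7*cos(3*x)/17 + 6*sin(3*x)/17 + C1*cos(x)*exp(-x) + C2*exp(-x)*sin(x)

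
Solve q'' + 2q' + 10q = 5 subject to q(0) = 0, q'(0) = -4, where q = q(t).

q = 1/2 - 3*exp(-t)*sin(3*t)/2 - cos(3*t)*exp(-t)/2

Characteristic equation r² + 2r + 10 = 0 has discriminant (2)² - 4·(10) = -36 < 0, so r = -1 ± 3i.
Hence q_h = C1*cos(3*t)*exp(-t) + C2*exp(-t)*sin(3*t).
For the particular solution try q_p = A0. Substituting and matching coefficients of each power of t gives A0 = 1/2, so q_p = 1/2.
General solution: q = 1/2 + C1*cos(3*t)*exp(-t) + C2*exp(-t)*sin(3*t).
Apply the initial conditions: q(0) = 1/2 + C1 = 0 and q'(0) = -C1 + 3*C2 = -4. Solving gives C1 = -1/2, C2 = -3/2.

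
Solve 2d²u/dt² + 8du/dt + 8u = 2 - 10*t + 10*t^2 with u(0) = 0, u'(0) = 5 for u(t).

u = 27/8 - 27*exp(-2*t)/8 - 15*t/4 + 5*t**2/4 + 2*t*exp(-2*t)

Divide through by 2: u'' + 4u' + 4u = 1 - 5*t + 5*t^2.
Characteristic equation r² + 4r + 4 = 0 has discriminant (4)² - 4·(4) = 0, so r = -2 is a repeated root.
Hence u_h = (C1 + C2*t)*exp(-2*t).
For the particular solution try u_p = A0 + A1*t + A2*t^2. Substituting and matching coefficients of each power of t gives A0 = 27/8, A1 = -15/4, A2 = 5/4, so u_p = 27/8 - 15*t/4 + 5*t^2/4.
General solution: u = 27/8 - 15*t/4 + 5*t^2/4 + C1*exp(-2*t) + C2*t*exp(-2*t).
Apply the initial conditions: u(0) = 27/8 + C1 = 0 and u'(0) = -15/4 + C2 - 2*C1 = 5. Solving gives C1 = -27/8, C2 = 2.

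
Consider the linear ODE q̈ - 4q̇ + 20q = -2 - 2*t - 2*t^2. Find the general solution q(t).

Characteristic equation r² - 4r + 20 = 0 has discriminant (-4)² - 4·(20) = -64 < 0, so r = 2 ± 4i.
Hence q_h = C1*cos(4*t)*exp(2*t) + C2*exp(2*t)*sin(4*t).
For the particular solution try q_p = A0 + A1*t + A2*t^2. Substituting and matching coefficients of each power of t gives A0 = -59/500, A1 = -7/50, A2 = -1/10, so q_p = -59/500 - 7*t/50 - t^2/10.

q = -59/500 - 7*t/50 - t**2/10 + C1*cos(4*t)*exp(2*t) + C2*exp(2*t)*sin(4*t)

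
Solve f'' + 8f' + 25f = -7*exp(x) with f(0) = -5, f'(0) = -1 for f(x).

Characteristic equation r² + 8r + 25 = 0 has discriminant (8)² - 4·(25) = -36 < 0, so r = -4 ± 3i.
Hence f_h = C1*cos(3*x)*exp(-4*x) + C2*exp(-4*x)*sin(3*x).
Try f_p = A*exp(x). Substituting into the equation and dividing by exp(x) gives A = -7/34, so f_p = -7*exp(x)/34.
General solution: f = -7*exp(x)/34 + C1*cos(3*x)*exp(-4*x) + C2*exp(-4*x)*sin(3*x).
Apply the initial conditions: f(0) = -7/34 + C1 = -5 and f'(0) = -7/34 - 4*C1 + 3*C2 = -1. Solving gives C1 = -163/34, C2 = -679/102.

f = -7*exp(x)/34 - 679*exp(-4*x)*sin(3*x)/102 - 163*cos(3*x)*exp(-4*x)/34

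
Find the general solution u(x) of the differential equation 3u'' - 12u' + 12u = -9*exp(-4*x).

u = -exp(-4*x)/12 + C1*exp(2*x) + C2*x*exp(2*x)

Divide through by 3: u'' - 4u' + 4u = -3*exp(-4*x).
Characteristic equation r² - 4r + 4 = 0 has discriminant (-4)² - 4·(4) = 0, so r = 2 is a repeated root.
Hence u_h = (C1 + C2*x)*exp(2*x).
Try u_p = A*exp(-4*x). Substituting into the equation and dividing by exp(-4*x) gives A = -1/12, so u_p = -exp(-4*x)/12.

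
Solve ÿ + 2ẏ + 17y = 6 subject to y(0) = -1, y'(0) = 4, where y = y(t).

Characteristic equation r² + 2r + 17 = 0 has discriminant (2)² - 4·(17) = -64 < 0, so r = -1 ± 4i.
Hence y_h = C1*cos(4*t)*exp(-t) + C2*exp(-t)*sin(4*t).
For the particular solution try y_p = A0. Substituting and matching coefficients of each power of t gives A0 = 6/17, so y_p = 6/17.
General solution: y = 6/17 + C1*cos(4*t)*exp(-t) + C2*exp(-t)*sin(4*t).
Apply the initial conditions: y(0) = 6/17 + C1 = -1 and y'(0) = -C1 + 4*C2 = 4. Solving gives C1 = -23/17, C2 = 45/68.

y = 6/17 - 23*cos(4*t)*exp(-t)/17 + 45*exp(-t)*sin(4*t)/68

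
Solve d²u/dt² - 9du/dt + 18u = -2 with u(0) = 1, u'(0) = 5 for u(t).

u = -1/9 + 5*exp(3*t)/9 + 5*exp(6*t)/9

Characteristic equation r² - 9r + 18 = 0 factors as (r - 3)(r - 6) = 0, so r = 3, 6.
Hence u_h = C1*exp(3*t) + C2*exp(6*t).
For the particular solution try u_p = A0. Substituting and matching coefficients of each power of t gives A0 = -1/9, so u_p = -1/9.
General solution: u = -1/9 + C1*exp(3*t) + C2*exp(6*t).
Apply the initial conditions: u(0) = -1/9 + C1 + C2 = 1 and u'(0) = 3*C1 + 6*C2 = 5. Solving gives C1 = 5/9, C2 = 5/9.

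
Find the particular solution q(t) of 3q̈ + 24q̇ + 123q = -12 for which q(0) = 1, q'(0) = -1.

q = -4/41 + 45*cos(5*t)*exp(-4*t)/41 + 139*exp(-4*t)*sin(5*t)/205

Divide through by 3: q'' + 8q' + 41q = -4.
Characteristic equation r² + 8r + 41 = 0 has discriminant (8)² - 4·(41) = -100 < 0, so r = -4 ± 5i.
Hence q_h = C1*cos(5*t)*exp(-4*t) + C2*exp(-4*t)*sin(5*t).
For the particular solution try q_p = A0. Substituting and matching coefficients of each power of t gives A0 = -4/41, so q_p = -4/41.
General solution: q = -4/41 + C1*cos(5*t)*exp(-4*t) + C2*exp(-4*t)*sin(5*t).
Apply the initial conditions: q(0) = -4/41 + C1 = 1 and q'(0) = -4*C1 + 5*C2 = -1. Solving gives C1 = 45/41, C2 = 139/205.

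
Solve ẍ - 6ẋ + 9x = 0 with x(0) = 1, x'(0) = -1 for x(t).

x = -4*t*exp(3*t) + exp(3*t)

Characteristic equation r² - 6r + 9 = 0 has discriminant (-6)² - 4·(9) = 0, so r = 3 is a repeated root.
Hence x_h = (C1 + C2*t)*exp(3*t).
Apply the initial conditions: x(0) = C1 = 1 and x'(0) = C2 + 3*C1 = -1. Solving gives C1 = 1, C2 = -4.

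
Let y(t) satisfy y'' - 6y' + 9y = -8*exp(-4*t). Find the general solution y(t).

y = -8*exp(-4*t)/49 + C1*exp(3*t) + C2*t*exp(3*t)

Characteristic equation r² - 6r + 9 = 0 has discriminant (-6)² - 4·(9) = 0, so r = 3 is a repeated root.
Hence y_h = (C1 + C2*t)*exp(3*t).
Try y_p = A*exp(-4*t). Substituting into the equation and dividing by exp(-4*t) gives A = -8/49, so y_p = -8*exp(-4*t)/49.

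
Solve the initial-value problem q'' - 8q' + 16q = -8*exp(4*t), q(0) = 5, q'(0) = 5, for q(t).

Characteristic equation r² - 8r + 16 = 0 has discriminant (-8)² - 4·(16) = 0, so r = 4 is a repeated root.
Hence q_h = (C1 + C2*t)*exp(4*t).
Since exp(4*t) solves the homogeneous equation (r = 4 is a root of multiplicity 2), multiply the trial by t^2. Try q_p = A*t^2*exp(4*t). Substituting into the equation and dividing by exp(4*t) gives A = -4, so q_p = -4*t^2*exp(4*t).
General solution: q = C1*exp(4*t) - 4*t^2*exp(4*t) + C2*t*exp(4*t).
Apply the initial conditions: q(0) = C1 = 5 and q'(0) = C2 + 4*C1 = 5. Solving gives C1 = 5, C2 = -15.

q = 5*exp(4*t) - 15*t*exp(4*t) - 4*t**2*exp(4*t)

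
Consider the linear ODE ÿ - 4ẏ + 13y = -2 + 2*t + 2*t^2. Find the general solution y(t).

y = -222/2197 + 2*t**2/13 + 42*t/169 + C1*cos(3*t)*exp(2*t) + C2*exp(2*t)*sin(3*t)

Characteristic equation r² - 4r + 13 = 0 has discriminant (-4)² - 4·(13) = -36 < 0, so r = 2 ± 3i.
Hence y_h = C1*cos(3*t)*exp(2*t) + C2*exp(2*t)*sin(3*t).
For the particular solution try y_p = A0 + A1*t + A2*t^2. Substituting and matching coefficients of each power of t gives A0 = -222/2197, A1 = 42/169, A2 = 2/13, so y_p = -222/2197 + 2*t^2/13 + 42*t/169.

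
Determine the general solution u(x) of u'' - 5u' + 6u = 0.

u = C1*exp(3*x) + C2*exp(2*x)

Characteristic equation r² - 5r + 6 = 0 factors as (r - 3)(r - 2) = 0, so r = 3, 2.
Hence u_h = C1*exp(3*x) + C2*exp(2*x).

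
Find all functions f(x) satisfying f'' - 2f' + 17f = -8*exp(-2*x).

Characteristic equation r² - 2r + 17 = 0 has discriminant (-2)² - 4·(17) = -64 < 0, so r = 1 ± 4i.
Hence f_h = C1*cos(4*x)*exp(x) + C2*exp(x)*sin(4*x).
Try f_p = A*exp(-2*x). Substituting into the equation and dividing by exp(-2*x) gives A = -8/25, so f_p = -8*exp(-2*x)/25.

f = -8*exp(-2*x)/25 + C1*cos(4*x)*exp(x) + C2*exp(x)*sin(4*x)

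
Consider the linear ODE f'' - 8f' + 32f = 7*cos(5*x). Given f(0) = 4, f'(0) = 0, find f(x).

Characteristic equation r² - 8r + 32 = 0 has discriminant (-8)² - 4·(32) = -64 < 0, so r = 4 ± 4i.
Hence f_h = C1*cos(4*x)*exp(4*x) + C2*exp(4*x)*sin(4*x).
Try f_p = A*cos(5*x) + B*sin(5*x). Substituting and equating the coefficients of cos(5x) and sin(5x) gives A = 49/1649, B = -280/1649, so f_p = -280*sin(5*x)/1649 + 49*cos(5*x)/1649.
General solution: f = -280*sin(5*x)/1649 + 49*cos(5*x)/1649 + C1*cos(4*x)*exp(4*x) + C2*exp(4*x)*sin(4*x).
Apply the initial conditions: f(0) = 49/1649 + C1 = 4 and f'(0) = -1400/1649 + 4*C1 + 4*C2 = 0. Solving gives C1 = 6547/1649, C2 = -6197/1649.

f = -280*sin(5*x)/1649 + 49*cos(5*x)/1649 - 6197*exp(4*x)*sin(4*x)/1649 + 6547*cos(4*x)*exp(4*x)/1649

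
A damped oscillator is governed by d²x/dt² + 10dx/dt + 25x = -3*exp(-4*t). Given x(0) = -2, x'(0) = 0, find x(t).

Characteristic equation r² + 10r + 25 = 0 has discriminant (10)² - 4·(25) = 0, so r = -5 is a repeated root.
Hence x_h = (C1 + C2*t)*exp(-5*t).
Try x_p = A*exp(-4*t). Substituting into the equation and dividing by exp(-4*t) gives A = -3, so x_p = -3*exp(-4*t).
General solution: x = -3*exp(-4*t) + C1*exp(-5*t) + C2*t*exp(-5*t).
Apply the initial conditions: x(0) = -3 + C1 = -2 and x'(0) = 12 + C2 - 5*C1 = 0. Solving gives C1 = 1, C2 = -7.

x = -3*exp(-4*t) - 7*t*exp(-5*t) + exp(-5*t)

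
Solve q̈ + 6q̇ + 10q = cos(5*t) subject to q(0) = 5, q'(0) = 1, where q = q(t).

Characteristic equation r² + 6r + 10 = 0 has discriminant (6)² - 4·(10) = -4 < 0, so r = -3 ± i.
Hence q_h = C1*cos(t)*exp(-3*t) + C2*exp(-3*t)*sin(t).
Try q_p = A*cos(5*t) + B*sin(5*t). Substituting and equating the coefficients of cos(5t) and sin(5t) gives A = -1/75, B = 2/75, so q_p = -cos(5*t)/75 + 2*sin(5*t)/75.
General solution: q = -cos(5*t)/75 + 2*sin(5*t)/75 + C1*cos(t)*exp(-3*t) + C2*exp(-3*t)*sin(t).
Apply the initial conditions: q(0) = -1/75 + C1 = 5 and q'(0) = 2/15 + C2 - 3*C1 = 1. Solving gives C1 = 376/75, C2 = 1193/75.

q = -cos(5*t)/75 + 2*sin(5*t)/75 + 376*cos(t)*exp(-3*t)/75 + 1193*exp(-3*t)*sin(t)/75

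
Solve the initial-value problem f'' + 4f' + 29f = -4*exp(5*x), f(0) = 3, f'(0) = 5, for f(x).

f = -2*exp(5*x)/37 + 113*cos(5*x)*exp(-2*x)/37 + 421*exp(-2*x)*sin(5*x)/185

Characteristic equation r² + 4r + 29 = 0 has discriminant (4)² - 4·(29) = -100 < 0, so r = -2 ± 5i.
Hence f_h = C1*cos(5*x)*exp(-2*x) + C2*exp(-2*x)*sin(5*x).
Try f_p = A*exp(5*x). Substituting into the equation and dividing by exp(5*x) gives A = -2/37, so f_p = -2*exp(5*x)/37.
General solution: f = -2*exp(5*x)/37 + C1*cos(5*x)*exp(-2*x) + C2*exp(-2*x)*sin(5*x).
Apply the initial conditions: f(0) = -2/37 + C1 = 3 and f'(0) = -10/37 - 2*C1 + 5*C2 = 5. Solving gives C1 = 113/37, C2 = 421/185.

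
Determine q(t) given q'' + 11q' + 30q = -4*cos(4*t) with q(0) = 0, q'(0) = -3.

Characteristic equation r² + 11r + 30 = 0 factors as (r + 6)(r + 5) = 0, so r = -6, -5.
Hence q_h = C1*exp(-6*t) + C2*exp(-5*t).
Try q_p = A*cos(4*t) + B*sin(4*t). Substituting and equating the coefficients of cos(4t) and sin(4t) gives A = -14/533, B = -44/533, so q_p = -44*sin(4*t)/533 - 14*cos(4*t)/533.
General solution: q = -44*sin(4*t)/533 - 14*cos(4*t)/533 + C1*exp(-6*t) + C2*exp(-5*t).
Apply the initial conditions: q(0) = -14/533 + C1 + C2 = 0 and q'(0) = -176/533 - 6*C1 - 5*C2 = -3. Solving gives C1 = 33/13, C2 = -103/41.

q = -103*exp(-5*t)/41 - 44*sin(4*t)/533 - 14*cos(4*t)/533 + 33*exp(-6*t)/13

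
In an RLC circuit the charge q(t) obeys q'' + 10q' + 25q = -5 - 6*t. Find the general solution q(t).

Characteristic equation r² + 10r + 25 = 0 has discriminant (10)² - 4·(25) = 0, so r = -5 is a repeated root.
Hence q_h = (C1 + C2*t)*exp(-5*t).
For the particular solution try q_p = A0 + A1*t. Substituting and matching coefficients of each power of t gives A0 = -13/125, A1 = -6/25, so q_p = -13/125 - 6*t/25.

q = -13/125 - 6*t/25 + C1*exp(-5*t) + C2*t*exp(-5*t)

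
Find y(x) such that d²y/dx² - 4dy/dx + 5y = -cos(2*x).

y = -cos(2*x)/65 + 8*sin(2*x)/65 + C1*cos(x)*exp(2*x) + C2*exp(2*x)*sin(x)

Characteristic equation r² - 4r + 5 = 0 has discriminant (-4)² - 4·(5) = -4 < 0, so r = 2 ± i.
Hence y_h = C1*cos(x)*exp(2*x) + C2*exp(2*x)*sin(x).
Try y_p = A*cos(2*x) + B*sin(2*x). Substituting and equating the coefficients of cos(2x) and sin(2x) gives A = -1/65, B = 8/65, so y_p = -cos(2*x)/65 + 8*sin(2*x)/65.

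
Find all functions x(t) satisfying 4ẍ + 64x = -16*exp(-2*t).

Divide through by 4: x'' + 16x = -4*exp(-2*t).
Characteristic equation r² + 16 = 0 has discriminant (0)² - 4·(16) = -64 < 0, so r = ± 4i.
Hence x_h = C1*cos(4*t) + C2*sin(4*t).
Try x_p = A*exp(-2*t). Substituting into the equation and dividing by exp(-2*t) gives A = -1/5, so x_p = -exp(-2*t)/5.

x = -exp(-2*t)/5 + C1*cos(4*t) + C2*sin(4*t)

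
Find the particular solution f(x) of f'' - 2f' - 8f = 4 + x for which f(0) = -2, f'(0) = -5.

Characteristic equation r² - 2r - 8 = 0 factors as (r - 4)(r + 2) = 0, so r = 4, -2.
Hence f_h = C1*exp(4*x) + C2*exp(-2*x).
For the particular solution try f_p = A0 + A1*x. Substituting and matching coefficients of each power of x gives A0 = -15/32, A1 = -1/8, so f_p = -15/32 - x/8.
General solution: f = -15/32 - x/8 + C1*exp(4*x) + C2*exp(-2*x).
Apply the initial conditions: f(0) = -15/32 + C1 + C2 = -2 and f'(0) = -1/8 - 2*C2 + 4*C1 = -5. Solving gives C1 = -127/96, C2 = -5/24.

f = -15/32 - 127*exp(4*x)/96 - 5*exp(-2*x)/24 - x/8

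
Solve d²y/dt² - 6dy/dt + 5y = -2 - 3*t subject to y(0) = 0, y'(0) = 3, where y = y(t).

Characteristic equation r² - 6r + 5 = 0 factors as (r - 5)(r - 1) = 0, so r = 5, 1.
Hence y_h = C1*exp(5*t) + C2*exp(t).
For the particular solution try y_p = A0 + A1*t. Substituting and matching coefficients of each power of t gives A0 = -28/25, A1 = -3/5, so y_p = -28/25 - 3*t/5.
General solution: y = -28/25 - 3*t/5 + C1*exp(5*t) + C2*exp(t).
Apply the initial conditions: y(0) = -28/25 + C1 + C2 = 0 and y'(0) = -3/5 + C2 + 5*C1 = 3. Solving gives C1 = 31/50, C2 = 1/2.

y = -28/25 + exp(t)/2 - 3*t/5 + 31*exp(5*t)/50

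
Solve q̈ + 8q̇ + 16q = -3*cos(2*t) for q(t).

Characteristic equation r² + 8r + 16 = 0 has discriminant (8)² - 4·(16) = 0, so r = -4 is a repeated root.
Hence q_h = (C1 + C2*t)*exp(-4*t).
Try q_p = A*cos(2*t) + B*sin(2*t). Substituting and equating the coefficients of cos(2t) and sin(2t) gives A = -9/100, B = -3/25, so q_p = -9*cos(2*t)/100 - 3*sin(2*t)/25.

q = -9*cos(2*t)/100 - 3*sin(2*t)/25 + C1*exp(-4*t) + C2*t*exp(-4*t)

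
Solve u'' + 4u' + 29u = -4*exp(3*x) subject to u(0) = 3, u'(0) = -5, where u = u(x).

u = -2*exp(3*x)/25 + 7*exp(-2*x)*sin(5*x)/25 + 77*cos(5*x)*exp(-2*x)/25

Characteristic equation r² + 4r + 29 = 0 has discriminant (4)² - 4·(29) = -100 < 0, so r = -2 ± 5i.
Hence u_h = C1*cos(5*x)*exp(-2*x) + C2*exp(-2*x)*sin(5*x).
Try u_p = A*exp(3*x). Substituting into the equation and dividing by exp(3*x) gives A = -2/25, so u_p = -2*exp(3*x)/25.
General solution: u = -2*exp(3*x)/25 + C1*cos(5*x)*exp(-2*x) + C2*exp(-2*x)*sin(5*x).
Apply the initial conditions: u(0) = -2/25 + C1 = 3 and u'(0) = -6/25 - 2*C1 + 5*C2 = -5. Solving gives C1 = 77/25, C2 = 7/25.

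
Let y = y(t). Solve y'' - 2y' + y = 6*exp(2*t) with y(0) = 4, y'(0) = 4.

Characteristic equation r² - 2r + 1 = 0 has discriminant (-2)² - 4·(1) = 0, so r = 1 is a repeated root.
Hence y_h = (C1 + C2*t)*exp(t).
Try y_p = A*exp(2*t). Substituting into the equation and dividing by exp(2*t) gives A = 6, so y_p = 6*exp(2*t).
General solution: y = 6*exp(2*t) + C1*exp(t) + C2*t*exp(t).
Apply the initial conditions: y(0) = 6 + C1 = 4 and y'(0) = 12 + C1 + C2 = 4. Solving gives C1 = -2, C2 = -6.

y = -2*exp(t) + 6*exp(2*t) - 6*t*exp(t)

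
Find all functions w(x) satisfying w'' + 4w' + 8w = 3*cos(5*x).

w = -51*cos(5*x)/689 + 60*sin(5*x)/689 + C1*cos(2*x)*exp(-2*x) + C2*exp(-2*x)*sin(2*x)

Characteristic equation r² + 4r + 8 = 0 has discriminant (4)² - 4·(8) = -16 < 0, so r = -2 ± 2i.
Hence w_h = C1*cos(2*x)*exp(-2*x) + C2*exp(-2*x)*sin(2*x).
Try w_p = A*cos(5*x) + B*sin(5*x). Substituting and equating the coefficients of cos(5x) and sin(5x) gives A = -51/689, B = 60/689, so w_p = -51*cos(5*x)/689 + 60*sin(5*x)/689.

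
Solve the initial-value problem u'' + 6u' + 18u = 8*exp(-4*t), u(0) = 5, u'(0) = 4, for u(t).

u = 4*exp(-4*t)/5 + 21*cos(3*t)*exp(-3*t)/5 + 33*exp(-3*t)*sin(3*t)/5

Characteristic equation r² + 6r + 18 = 0 has discriminant (6)² - 4·(18) = -36 < 0, so r = -3 ± 3i.
Hence u_h = C1*cos(3*t)*exp(-3*t) + C2*exp(-3*t)*sin(3*t).
Try u_p = A*exp(-4*t). Substituting into the equation and dividing by exp(-4*t) gives A = 4/5, so u_p = 4*exp(-4*t)/5.
General solution: u = 4*exp(-4*t)/5 + C1*cos(3*t)*exp(-3*t) + C2*exp(-3*t)*sin(3*t).
Apply the initial conditions: u(0) = 4/5 + C1 = 5 and u'(0) = -16/5 - 3*C1 + 3*C2 = 4. Solving gives C1 = 21/5, C2 = 33/5.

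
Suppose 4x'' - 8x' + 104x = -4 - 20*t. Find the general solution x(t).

x = -9/169 - 5*t/26 + C1*cos(5*t)*exp(t) + C2*exp(t)*sin(5*t)

Divide through by 4: x'' - 2x' + 26x = -1 - 5*t.
Characteristic equation r² - 2r + 26 = 0 has discriminant (-2)² - 4·(26) = -100 < 0, so r = 1 ± 5i.
Hence x_h = C1*cos(5*t)*exp(t) + C2*exp(t)*sin(5*t).
For the particular solution try x_p = A0 + A1*t. Substituting and matching coefficients of each power of t gives A0 = -9/169, A1 = -5/26, so x_p = -9/169 - 5*t/26.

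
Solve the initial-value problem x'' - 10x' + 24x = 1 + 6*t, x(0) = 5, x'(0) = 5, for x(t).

x = 7/48 - 22*exp(6*t)/3 + t/4 + 195*exp(4*t)/16

Characteristic equation r² - 10r + 24 = 0 factors as (r - 4)(r - 6) = 0, so r = 4, 6.
Hence x_h = C1*exp(4*t) + C2*exp(6*t).
For the particular solution try x_p = A0 + A1*t. Substituting and matching coefficients of each power of t gives A0 = 7/48, A1 = 1/4, so x_p = 7/48 + t/4.
General solution: x = 7/48 + t/4 + C1*exp(4*t) + C2*exp(6*t).
Apply the initial conditions: x(0) = 7/48 + C1 + C2 = 5 and x'(0) = 1/4 + 4*C1 + 6*C2 = 5. Solving gives C1 = 195/16, C2 = -22/3.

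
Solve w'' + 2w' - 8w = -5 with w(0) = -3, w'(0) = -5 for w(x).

w = 5/8 - 13*exp(2*x)/4 - 3*exp(-4*x)/8

Characteristic equation r² + 2r - 8 = 0 factors as (r + 4)(r - 2) = 0, so r = -4, 2.
Hence w_h = C1*exp(-4*x) + C2*exp(2*x).
For the particular solution try w_p = A0. Substituting and matching coefficients of each power of x gives A0 = 5/8, so w_p = 5/8.
General solution: w = 5/8 + C1*exp(-4*x) + C2*exp(2*x).
Apply the initial conditions: w(0) = 5/8 + C1 + C2 = -3 and w'(0) = -4*C1 + 2*C2 = -5. Solving gives C1 = -3/8, C2 = -13/4.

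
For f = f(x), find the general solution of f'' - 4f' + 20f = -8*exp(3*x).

Characteristic equation r² - 4r + 20 = 0 has discriminant (-4)² - 4·(20) = -64 < 0, so r = 2 ± 4i.
Hence f_h = C1*cos(4*x)*exp(2*x) + C2*exp(2*x)*sin(4*x).
Try f_p = A*exp(3*x). Substituting into the equation and dividing by exp(3*x) gives A = -8/17, so f_p = -8*exp(3*x)/17.

f = -8*exp(3*x)/17 + C1*cos(4*x)*exp(2*x) + C2*exp(2*x)*sin(4*x)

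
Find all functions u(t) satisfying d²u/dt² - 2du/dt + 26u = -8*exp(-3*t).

u = -8*exp(-3*t)/41 + C1*cos(5*t)*exp(t) + C2*exp(t)*sin(5*t)

Characteristic equation r² - 2r + 26 = 0 has discriminant (-2)² - 4·(26) = -100 < 0, so r = 1 ± 5i.
Hence u_h = C1*cos(5*t)*exp(t) + C2*exp(t)*sin(5*t).
Try u_p = A*exp(-3*t). Substituting into the equation and dividing by exp(-3*t) gives A = -8/41, so u_p = -8*exp(-3*t)/41.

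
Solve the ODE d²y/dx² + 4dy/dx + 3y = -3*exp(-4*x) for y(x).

y = -exp(-4*x) + C1*exp(-x) + C2*exp(-3*x)

Characteristic equation r² + 4r + 3 = 0 factors as (r + 1)(r + 3) = 0, so r = -1, -3.
Hence y_h = C1*exp(-x) + C2*exp(-3*x).
Try y_p = A*exp(-4*x). Substituting into the equation and dividing by exp(-4*x) gives A = -1, so y_p = -exp(-4*x).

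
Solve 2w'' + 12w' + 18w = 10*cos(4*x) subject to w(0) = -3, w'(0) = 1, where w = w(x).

Divide through by 2: w'' + 6w' + 9w = 5*cos(4*x).
Characteristic equation r² + 6r + 9 = 0 has discriminant (6)² - 4·(9) = 0, so r = -3 is a repeated root.
Hence w_h = (C1 + C2*x)*exp(-3*x).
Try w_p = A*cos(4*x) + B*sin(4*x). Substituting and equating the coefficients of cos(4x) and sin(4x) gives A = -7/125, B = 24/125, so w_p = -7*cos(4*x)/125 + 24*sin(4*x)/125.
General solution: w = -7*cos(4*x)/125 + 24*sin(4*x)/125 + C1*exp(-3*x) + C2*x*exp(-3*x).
Apply the initial conditions: w(0) = -7/125 + C1 = -3 and w'(0) = 96/125 + C2 - 3*C1 = 1. Solving gives C1 = -368/125, C2 = -43/5.

w = -368*exp(-3*x)/125 - 7*cos(4*x)/125 + 24*sin(4*x)/125 - 43*x*exp(-3*x)/5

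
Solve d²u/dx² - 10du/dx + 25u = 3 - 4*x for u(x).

Characteristic equation r² - 10r + 25 = 0 has discriminant (-10)² - 4·(25) = 0, so r = 5 is a repeated root.
Hence u_h = (C1 + C2*x)*exp(5*x).
For the particular solution try u_p = A0 + A1*x. Substituting and matching coefficients of each power of x gives A0 = 7/125, A1 = -4/25, so u_p = 7/125 - 4*x/25.

u = 7/125 - 4*x/25 + C1*exp(5*x) + C2*x*exp(5*x)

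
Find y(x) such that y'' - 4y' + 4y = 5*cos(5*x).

Characteristic equation r² - 4r + 4 = 0 has discriminant (-4)² - 4·(4) = 0, so r = 2 is a repeated root.
Hence y_h = (C1 + C2*x)*exp(2*x).
Try y_p = A*cos(5*x) + B*sin(5*x). Substituting and equating the coefficients of cos(5x) and sin(5x) gives A = -105/841, B = -100/841, so y_p = -105*cos(5*x)/841 - 100*sin(5*x)/841.

y = -105*cos(5*x)/841 - 100*sin(5*x)/841 + C1*exp(2*x) + C2*x*exp(2*x)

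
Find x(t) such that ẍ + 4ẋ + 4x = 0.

Characteristic equation r² + 4r + 4 = 0 has discriminant (4)² - 4·(4) = 0, so r = -2 is a repeated root.
Hence x_h = (C1 + C2*t)*exp(-2*t).

x = C1*exp(-2*t) + C2*t*exp(-2*t)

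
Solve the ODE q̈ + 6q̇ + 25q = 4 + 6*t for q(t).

Characteristic equation r² + 6r + 25 = 0 has discriminant (6)² - 4·(25) = -64 < 0, so r = -3 ± 4i.
Hence q_h = C1*cos(4*t)*exp(-3*t) + C2*exp(-3*t)*sin(4*t).
For the particular solution try q_p = A0 + A1*t. Substituting and matching coefficients of each power of t gives A0 = 64/625, A1 = 6/25, so q_p = 64/625 + 6*t/25.

q = 64/625 + 6*t/25 + C1*cos(4*t)*exp(-3*t) + C2*exp(-3*t)*sin(4*t)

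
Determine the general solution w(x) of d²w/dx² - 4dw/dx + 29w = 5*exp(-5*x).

Characteristic equation r² - 4r + 29 = 0 has discriminant (-4)² - 4·(29) = -100 < 0, so r = 2 ± 5i.
Hence w_h = C1*cos(5*x)*exp(2*x) + C2*exp(2*x)*sin(5*x).
Try w_p = A*exp(-5*x). Substituting into the equation and dividing by exp(-5*x) gives A = 5/74, so w_p = 5*exp(-5*x)/74.

w = 5*exp(-5*x)/74 + C1*cos(5*x)*exp(2*x) + C2*exp(2*x)*sin(5*x)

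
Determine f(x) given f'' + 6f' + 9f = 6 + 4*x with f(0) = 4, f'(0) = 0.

Characteristic equation r² + 6r + 9 = 0 has discriminant (6)² - 4·(9) = 0, so r = -3 is a repeated root.
Hence f_h = (C1 + C2*x)*exp(-3*x).
For the particular solution try f_p = A0 + A1*x. Substituting and matching coefficients of each power of x gives A0 = 10/27, A1 = 4/9, so f_p = 10/27 + 4*x/9.
General solution: f = 10/27 + 4*x/9 + C1*exp(-3*x) + C2*x*exp(-3*x).
Apply the initial conditions: f(0) = 10/27 + C1 = 4 and f'(0) = 4/9 + C2 - 3*C1 = 0. Solving gives C1 = 98/27, C2 = 94/9.

f = 10/27 + 4*x/9 + 98*exp(-3*x)/27 + 94*x*exp(-3*x)/9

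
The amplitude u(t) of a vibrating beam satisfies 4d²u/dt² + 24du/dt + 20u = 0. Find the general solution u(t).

Divide through by 4: u'' + 6u' + 5u = 0.
Characteristic equation r² + 6r + 5 = 0 factors as (r + 1)(r + 5) = 0, so r = -1, -5.
Hence u_h = C1*exp(-t) + C2*exp(-5*t).

u = C1*exp(-t) + C2*exp(-5*t)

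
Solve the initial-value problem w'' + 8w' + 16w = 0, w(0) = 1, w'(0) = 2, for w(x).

w = 6*x*exp(-4*x) + exp(-4*x)

Characteristic equation r² + 8r + 16 = 0 has discriminant (8)² - 4·(16) = 0, so r = -4 is a repeated root.
Hence w_h = (C1 + C2*x)*exp(-4*x).
Apply the initial conditions: w(0) = C1 = 1 and w'(0) = C2 - 4*C1 = 2. Solving gives C1 = 1, C2 = 6.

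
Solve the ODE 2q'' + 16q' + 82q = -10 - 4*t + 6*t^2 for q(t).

q = -7611/68921 - 130*t/1681 + 3*t**2/41 + C1*cos(5*t)*exp(-4*t) + C2*exp(-4*t)*sin(5*t)

Divide through by 2: q'' + 8q' + 41q = -5 - 2*t + 3*t^2.
Characteristic equation r² + 8r + 41 = 0 has discriminant (8)² - 4·(41) = -100 < 0, so r = -4 ± 5i.
Hence q_h = C1*cos(5*t)*exp(-4*t) + C2*exp(-4*t)*sin(5*t).
For the particular solution try q_p = A0 + A1*t + A2*t^2. Substituting and matching coefficients of each power of t gives A0 = -7611/68921, A1 = -130/1681, A2 = 3/41, so q_p = -7611/68921 - 130*t/1681 + 3*t^2/41.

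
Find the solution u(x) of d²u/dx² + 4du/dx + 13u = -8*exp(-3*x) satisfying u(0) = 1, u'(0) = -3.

u = -4*exp(-3*x)/5 - 3*exp(-2*x)*sin(3*x)/5 + 9*cos(3*x)*exp(-2*x)/5

Characteristic equation r² + 4r + 13 = 0 has discriminant (4)² - 4·(13) = -36 < 0, so r = -2 ± 3i.
Hence u_h = C1*cos(3*x)*exp(-2*x) + C2*exp(-2*x)*sin(3*x).
Try u_p = A*exp(-3*x). Substituting into the equation and dividing by exp(-3*x) gives A = -4/5, so u_p = -4*exp(-3*x)/5.
General solution: u = -4*exp(-3*x)/5 + C1*cos(3*x)*exp(-2*x) + C2*exp(-2*x)*sin(3*x).
Apply the initial conditions: u(0) = -4/5 + C1 = 1 and u'(0) = 12/5 - 2*C1 + 3*C2 = -3. Solving gives C1 = 9/5, C2 = -3/5.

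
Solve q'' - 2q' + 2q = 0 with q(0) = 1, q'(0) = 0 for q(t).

Characteristic equation r² - 2r + 2 = 0 has discriminant (-2)² - 4·(2) = -4 < 0, so r = 1 ± i.
Hence q_h = C1*cos(t)*exp(t) + C2*exp(t)*sin(t).
Apply the initial conditions: q(0) = C1 = 1 and q'(0) = C1 + C2 = 0. Solving gives C1 = 1, C2 = -1.

q = cos(t)*exp(t) - exp(t)*sin(t)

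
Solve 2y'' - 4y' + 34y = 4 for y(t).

y = 2/17 + C1*cos(4*t)*exp(t) + C2*exp(t)*sin(4*t)

Divide through by 2: y'' - 2y' + 17y = 2.
Characteristic equation r² - 2r + 17 = 0 has discriminant (-2)² - 4·(17) = -64 < 0, so r = 1 ± 4i.
Hence y_h = C1*cos(4*t)*exp(t) + C2*exp(t)*sin(4*t).
For the particular solution try y_p = A0. Substituting and matching coefficients of each power of t gives A0 = 2/17, so y_p = 2/17.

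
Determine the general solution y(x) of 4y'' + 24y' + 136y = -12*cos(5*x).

y = -10*sin(5*x)/109 - 3*cos(5*x)/109 + C1*cos(5*x)*exp(-3*x) + C2*exp(-3*x)*sin(5*x)

Divide through by 4: y'' + 6y' + 34y = -3*cos(5*x).
Characteristic equation r² + 6r + 34 = 0 has discriminant (6)² - 4·(34) = -100 < 0, so r = -3 ± 5i.
Hence y_h = C1*cos(5*x)*exp(-3*x) + C2*exp(-3*x)*sin(5*x).
Try y_p = A*cos(5*x) + B*sin(5*x). Substituting and equating the coefficients of cos(5x) and sin(5x) gives A = -3/109, B = -10/109, so y_p = -10*sin(5*x)/109 - 3*cos(5*x)/109.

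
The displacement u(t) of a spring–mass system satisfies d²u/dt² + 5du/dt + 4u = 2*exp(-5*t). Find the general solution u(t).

u = exp(-5*t)/2 + C1*exp(-4*t) + C2*exp(-t)

Characteristic equation r² + 5r + 4 = 0 factors as (r + 4)(r + 1) = 0, so r = -4, -1.
Hence u_h = C1*exp(-4*t) + C2*exp(-t).
Try u_p = A*exp(-5*t). Substituting into the equation and dividing by exp(-5*t) gives A = 1/2, so u_p = exp(-5*t)/2.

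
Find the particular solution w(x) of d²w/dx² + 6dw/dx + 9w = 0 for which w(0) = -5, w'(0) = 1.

Characteristic equation r² + 6r + 9 = 0 has discriminant (6)² - 4·(9) = 0, so r = -3 is a repeated root.
Hence w_h = (C1 + C2*x)*exp(-3*x).
Apply the initial conditions: w(0) = C1 = -5 and w'(0) = C2 - 3*C1 = 1. Solving gives C1 = -5, C2 = -14.

w = -5*exp(-3*x) - 14*x*exp(-3*x)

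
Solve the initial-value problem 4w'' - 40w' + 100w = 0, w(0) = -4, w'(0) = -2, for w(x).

Divide through by 4: w'' - 10w' + 25w = 0.
Characteristic equation r² - 10r + 25 = 0 has discriminant (-10)² - 4·(25) = 0, so r = 5 is a repeated root.
Hence w_h = (C1 + C2*x)*exp(5*x).
Apply the initial conditions: w(0) = C1 = -4 and w'(0) = C2 + 5*C1 = -2. Solving gives C1 = -4, C2 = 18.

w = -4*exp(5*x) + 18*x*exp(5*x)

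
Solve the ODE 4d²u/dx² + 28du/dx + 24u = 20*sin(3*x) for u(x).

u = -7*cos(3*x)/30 - sin(3*x)/30 + C1*exp(-6*x) + C2*exp(-x)

Divide through by 4: u'' + 7u' + 6u = 5*sin(3*x).
Characteristic equation r² + 7r + 6 = 0 factors as (r + 6)(r + 1) = 0, so r = -6, -1.
Hence u_h = C1*exp(-6*x) + C2*exp(-x).
Try u_p = A*cos(3*x) + B*sin(3*x). Substituting and equating the coefficients of cos(3x) and sin(3x) gives A = -7/30, B = -1/30, so u_p = -7*cos(3*x)/30 - sin(3*x)/30.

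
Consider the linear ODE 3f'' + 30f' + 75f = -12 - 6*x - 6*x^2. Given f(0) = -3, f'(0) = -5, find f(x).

Divide through by 3: f'' + 10f' + 25f = -4 - 2*x - 2*x^2.
Characteristic equation r² + 10r + 25 = 0 has discriminant (10)² - 4·(25) = 0, so r = -5 is a repeated root.
Hence f_h = (C1 + C2*x)*exp(-5*x).
For the particular solution try f_p = A0 + A1*x + A2*x^2. Substituting and matching coefficients of each power of x gives A0 = -92/625, A1 = -2/125, A2 = -2/25, so f_p = -92/625 - 2*x^2/25 - 2*x/125.
General solution: f = -92/625 - 2*x^2/25 - 2*x/125 + C1*exp(-5*x) + C2*x*exp(-5*x).
Apply the initial conditions: f(0) = -92/625 + C1 = -3 and f'(0) = -2/125 + C2 - 5*C1 = -5. Solving gives C1 = -1783/625, C2 = -2406/125.

f = -92/625 - 1783*exp(-5*x)/625 - 2*x**2/25 - 2*x/125 - 2406*x*exp(-5*x)/125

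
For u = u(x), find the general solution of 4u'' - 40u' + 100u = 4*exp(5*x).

u = C1*exp(5*x) + x**2*exp(5*x)/2 + C2*x*exp(5*x)

Divide through by 4: u'' - 10u' + 25u = exp(5*x).
Characteristic equation r² - 10r + 25 = 0 has discriminant (-10)² - 4·(25) = 0, so r = 5 is a repeated root.
Hence u_h = (C1 + C2*x)*exp(5*x).
Since exp(5*x) solves the homogeneous equation (r = 5 is a root of multiplicity 2), multiply the trial by x^2. Try u_p = A*x^2*exp(5*x). Substituting into the equation and dividing by exp(5*x) gives A = 1/2, so u_p = x^2*exp(5*x)/2.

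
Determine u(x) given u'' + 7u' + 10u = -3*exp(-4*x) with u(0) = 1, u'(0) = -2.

u = exp(-2*x)/2 - exp(-5*x) + 3*exp(-4*x)/2

Characteristic equation r² + 7r + 10 = 0 factors as (r + 2)(r + 5) = 0, so r = -2, -5.
Hence u_h = C1*exp(-2*x) + C2*exp(-5*x).
Try u_p = A*exp(-4*x). Substituting into the equation and dividing by exp(-4*x) gives A = 3/2, so u_p = 3*exp(-4*x)/2.
General solution: u = 3*exp(-4*x)/2 + C1*exp(-2*x) + C2*exp(-5*x).
Apply the initial conditions: u(0) = 3/2 + C1 + C2 = 1 and u'(0) = -6 - 5*C2 - 2*C1 = -2. Solving gives C1 = 1/2, C2 = -1.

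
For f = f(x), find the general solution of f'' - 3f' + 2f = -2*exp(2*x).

Characteristic equation r² - 3r + 2 = 0 factors as (r - 1)(r - 2) = 0, so r = 1, 2.
Hence f_h = C1*exp(x) + C2*exp(2*x).
Since exp(2*x) solves the homogeneous equation (r = 2 is a root of multiplicity 1), multiply the trial by x. Try f_p = A*x*exp(2*x). Substituting into the equation and dividing by exp(2*x) gives A = -2, so f_p = -2*x*exp(2*x).

f = C1*exp(x) + C2*exp(2*x) - 2*x*exp(2*x)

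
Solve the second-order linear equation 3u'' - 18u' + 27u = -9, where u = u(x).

Divide through by 3: u'' - 6u' + 9u = -3.
Characteristic equation r² - 6r + 9 = 0 has discriminant (-6)² - 4·(9) = 0, so r = 3 is a repeated root.
Hence u_h = (C1 + C2*x)*exp(3*x).
For the particular solution try u_p = A0. Substituting and matching coefficients of each power of x gives A0 = -1/3, so u_p = -1/3.

u = -1/3 + C1*exp(3*x) + C2*x*exp(3*x)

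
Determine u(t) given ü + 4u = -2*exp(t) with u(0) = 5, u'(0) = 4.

Characteristic equation r² + 4 = 0 has discriminant (0)² - 4·(4) = -16 < 0, so r = ± 2i.
Hence u_h = C1*cos(2*t) + C2*sin(2*t).
Try u_p = A*exp(t). Substituting into the equation and dividing by exp(t) gives A = -2/5, so u_p = -2*exp(t)/5.
General solution: u = -2*exp(t)/5 + C1*cos(2*t) + C2*sin(2*t).
Apply the initial conditions: u(0) = -2/5 + C1 = 5 and u'(0) = -2/5 + 2*C2 = 4. Solving gives C1 = 27/5, C2 = 11/5.

u = -2*exp(t)/5 + 11*sin(2*t)/5 + 27*cos(2*t)/5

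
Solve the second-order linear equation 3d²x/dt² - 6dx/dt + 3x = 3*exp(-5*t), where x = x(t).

Divide through by 3: x'' - 2x' + x = exp(-5*t).
Characteristic equation r² - 2r + 1 = 0 has discriminant (-2)² - 4·(1) = 0, so r = 1 is a repeated root.
Hence x_h = (C1 + C2*t)*exp(t).
Try x_p = A*exp(-5*t). Substituting into the equation and dividing by exp(-5*t) gives A = 1/36, so x_p = exp(-5*t)/36.

x = exp(-5*t)/36 + C1*exp(t) + C2*t*exp(t)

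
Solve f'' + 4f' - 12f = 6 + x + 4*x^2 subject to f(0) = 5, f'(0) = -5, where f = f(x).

f = -71/108 - 11*x/36 - x**2/3 + 117*exp(2*x)/32 + 1729*exp(-6*x)/864

Characteristic equation r² + 4r - 12 = 0 factors as (r + 6)(r - 2) = 0, so r = -6, 2.
Hence f_h = C1*exp(-6*x) + C2*exp(2*x).
For the particular solution try f_p = A0 + A1*x + A2*x^2. Substituting and matching coefficients of each power of x gives A0 = -71/108, A1 = -11/36, A2 = -1/3, so f_p = -71/108 - 11*x/36 - x^2/3.
General solution: f = -71/108 - 11*x/36 - x^2/3 + C1*exp(-6*x) + C2*exp(2*x).
Apply the initial conditions: f(0) = -71/108 + C1 + C2 = 5 and f'(0) = -11/36 - 6*C1 + 2*C2 = -5. Solving gives C1 = 1729/864, C2 = 117/32.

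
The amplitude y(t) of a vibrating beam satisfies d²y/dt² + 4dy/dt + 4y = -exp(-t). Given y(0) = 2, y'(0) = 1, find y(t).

y = -exp(-t) + 3*exp(-2*t) + 6*t*exp(-2*t)

Characteristic equation r² + 4r + 4 = 0 has discriminant (4)² - 4·(4) = 0, so r = -2 is a repeated root.
Hence y_h = (C1 + C2*t)*exp(-2*t).
Try y_p = A*exp(-t). Substituting into the equation and dividing by exp(-t) gives A = -1, so y_p = -exp(-t).
General solution: y = -exp(-t) + C1*exp(-2*t) + C2*t*exp(-2*t).
Apply the initial conditions: y(0) = -1 + C1 = 2 and y'(0) = 1 + C2 - 2*C1 = 1. Solving gives C1 = 3, C2 = 6.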